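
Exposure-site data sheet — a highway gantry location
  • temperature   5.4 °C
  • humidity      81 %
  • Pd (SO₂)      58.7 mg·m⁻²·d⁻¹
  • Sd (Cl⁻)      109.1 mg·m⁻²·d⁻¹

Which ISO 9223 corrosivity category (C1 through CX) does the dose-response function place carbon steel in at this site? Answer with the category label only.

carbon steel: T≤10 °C ⇒ hinge +0.150·(5.4−10) = -0.6900
  SO₂ term: 1.77·58.7^0.52·exp(0.02·81-0.6900) = 37.29
  Cl⁻ term: 0.102·109.1^0.62·exp(0.033·81+0.04·5.4) = 33.63
  r_corr = 37.29 + 33.63 = 70.92 μm/a
70.9 μm/a falls in (50, 80] for carbon steel → category C4

C4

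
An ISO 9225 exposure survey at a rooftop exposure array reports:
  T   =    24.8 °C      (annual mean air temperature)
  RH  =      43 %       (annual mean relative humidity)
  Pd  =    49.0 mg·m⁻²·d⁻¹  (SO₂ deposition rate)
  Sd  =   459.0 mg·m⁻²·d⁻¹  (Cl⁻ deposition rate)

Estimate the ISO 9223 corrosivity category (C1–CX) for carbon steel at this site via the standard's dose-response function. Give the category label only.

C4

carbon steel: T>10 °C ⇒ hinge -0.054·(24.8−10) = -0.7992
  Pd branch = 1.77·Pd^0.52·e^(0.02·RH+f) = 14.23 μm/a
  Sd branch = 0.102·Sd^0.62·e^(0.033·RH+0.04·T) = 50.82 μm/a
  r_corr = 14.23 + 50.82 = 65.05 μm/a
Category bounds: 50…80 μm/a bracket r_corr ⇒ C4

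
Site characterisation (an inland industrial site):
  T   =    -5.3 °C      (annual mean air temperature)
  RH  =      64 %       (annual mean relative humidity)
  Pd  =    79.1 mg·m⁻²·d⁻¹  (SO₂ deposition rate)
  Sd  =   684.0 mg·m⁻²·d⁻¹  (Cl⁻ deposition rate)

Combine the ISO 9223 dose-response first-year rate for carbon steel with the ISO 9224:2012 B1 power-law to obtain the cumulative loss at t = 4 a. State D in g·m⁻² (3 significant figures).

D(4) = 734 g·m⁻²

carbon steel: temperature factor f = +0.150·(-15.3) = -2.2950
  SO₂ term: 1.77·79.1^0.52·exp(0.02·64-2.2950) = 6.226
  Sd branch = 0.102·Sd^0.62·e^(0.033·RH+0.04·T) = 39.04 μm/a
  sum: 6.226 + 39.04 → r_corr = 45.26 μm/a
ISO 9224: D(t) = r_corr · t^b with b = 0.523 (carbon steel, B1)
  D(4) = 45.26 × 4^0.523 = 45.26 × 2.065 = 93.46 μm
  Mass loss = 93.46 μm × 7.85 g/cm³ = 733.7 g·m⁻²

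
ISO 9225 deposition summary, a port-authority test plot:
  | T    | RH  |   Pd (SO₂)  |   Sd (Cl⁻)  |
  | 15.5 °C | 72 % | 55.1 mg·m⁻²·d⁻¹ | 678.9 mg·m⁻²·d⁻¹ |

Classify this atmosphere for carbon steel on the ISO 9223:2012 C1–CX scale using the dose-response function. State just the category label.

C5

carbon steel: T>10 °C ⇒ hinge -0.054·(15.5−10) = -0.2970
  sulphur-dioxide contribution → 44.64 μm/a
  chloride contribution → 116.3 μm/a
  total first-year rate 160.9 μm/a
161 μm/a falls in (80, 200] for carbon steel → category C5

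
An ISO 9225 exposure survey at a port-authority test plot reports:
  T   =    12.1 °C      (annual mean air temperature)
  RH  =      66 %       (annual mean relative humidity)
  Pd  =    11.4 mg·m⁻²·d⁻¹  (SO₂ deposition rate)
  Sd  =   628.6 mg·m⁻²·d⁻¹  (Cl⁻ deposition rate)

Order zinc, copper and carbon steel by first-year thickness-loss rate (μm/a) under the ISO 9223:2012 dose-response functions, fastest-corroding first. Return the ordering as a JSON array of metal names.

zinc: f(T) = -0.071·(T−10) [T>10 °C] = -0.1491
  SO₂ term: 0.0129·11.4^0.44·exp(0.046·66-0.1491) = 0.6751
  Sd branch = 0.0175·Sd^0.57·e^(0.008·RH+0.085·T) = 3.267 μm/a
  r_corr = 0.6751 + 3.267 = 3.942 μm/a
copper: T>10 °C ⇒ hinge -0.080·(12.1−10) = -0.1680
  SO₂ term: 0.0053·11.4^0.26·exp(0.059·66-0.1680) = 0.4142
  Sd branch = 0.01025·Sd^0.27·e^(0.036·RH+0.049·T) = 1.137 μm/a
  sum: 0.4142 + 1.137 → r_corr = 1.551 μm/a
carbon steel: temperature factor f = -0.054·(2.1) = -0.1134
  SO₂ term: 1.77·11.4^0.52·exp(0.02·66-0.1134) = 20.97
  Cl⁻ term: 0.102·628.6^0.62·exp(0.033·66+0.04·12.1) = 79.38
  sum: 20.97 + 79.38 → r_corr = 100.3 μm/a
Ordering by μm/a: carbon steel (100) > zinc (3.94) > copper (1.55)

["carbon steel", "zinc", "copper"]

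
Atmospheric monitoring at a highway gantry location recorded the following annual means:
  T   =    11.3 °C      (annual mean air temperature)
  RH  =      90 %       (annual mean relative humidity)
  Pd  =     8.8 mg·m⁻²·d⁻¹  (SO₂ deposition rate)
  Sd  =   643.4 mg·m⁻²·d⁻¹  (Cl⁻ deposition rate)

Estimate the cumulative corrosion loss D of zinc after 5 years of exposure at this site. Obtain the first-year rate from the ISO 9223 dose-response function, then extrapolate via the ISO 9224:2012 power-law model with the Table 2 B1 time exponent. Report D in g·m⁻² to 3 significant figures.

zinc: T>10 °C ⇒ hinge -0.071·(11.3−10) = -0.0923
  SO₂ term: 0.0129·8.8^0.44·exp(0.046·90-0.0923) = 1.923
  Sd branch = 0.0175·Sd^0.57·e^(0.008·RH+0.085·T) = 3.747 μm/a
  sum: 1.923 + 3.747 → r_corr = 5.671 μm/a
ISO 9224: D(t) = r_corr · t^b with b = 0.813 (zinc, B1)
  D(5) = 5.671 × 5^0.813 = 5.671 × 3.701 = 20.98 μm
  Mass loss = 20.98 μm × 7.14 g/cm³ = 149.8 g·m⁻²

D(5) = 150 g·m⁻²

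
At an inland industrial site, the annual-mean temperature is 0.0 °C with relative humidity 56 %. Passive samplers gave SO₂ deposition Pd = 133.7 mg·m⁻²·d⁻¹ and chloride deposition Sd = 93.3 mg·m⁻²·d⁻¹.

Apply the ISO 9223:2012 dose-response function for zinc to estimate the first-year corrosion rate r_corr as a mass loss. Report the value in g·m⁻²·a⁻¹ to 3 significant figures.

r_corr = 9.73 g·m⁻²·a⁻¹

zinc: temperature factor f = +0.038·(-10.0) = -0.3800
  SO₂ term: 0.0129·133.7^0.44·exp(0.046·56-0.3800) = 0.9995
  Cl⁻ term: 0.0175·93.3^0.57·exp(0.008·56+0.085·0.0) = 0.3634
  r_corr = 0.9995 + 0.3634 = 1.363 μm/a
Convert to mass loss: 1.363 μm/a × 7.14 g/cm³ = 9.732 g·m⁻²·a⁻¹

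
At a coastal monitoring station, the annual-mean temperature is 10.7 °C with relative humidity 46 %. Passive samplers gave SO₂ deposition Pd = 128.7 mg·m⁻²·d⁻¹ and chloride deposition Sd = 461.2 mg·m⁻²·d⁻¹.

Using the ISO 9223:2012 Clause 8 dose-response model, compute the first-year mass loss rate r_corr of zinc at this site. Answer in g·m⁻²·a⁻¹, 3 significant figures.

zinc: f(T) = -0.071·(T−10) [T>10 °C] = -0.0497
  sulphur-dioxide contribution → 0.8634 μm/a
  chloride contribution → 2.071 μm/a
  ⇒ r_corr(zinc) = 2.935 μm/a
Convert to mass loss: 2.935 μm/a × 7.14 g/cm³ = 20.95 g·m⁻²·a⁻¹

r_corr = 21.0 g·m⁻²·a⁻¹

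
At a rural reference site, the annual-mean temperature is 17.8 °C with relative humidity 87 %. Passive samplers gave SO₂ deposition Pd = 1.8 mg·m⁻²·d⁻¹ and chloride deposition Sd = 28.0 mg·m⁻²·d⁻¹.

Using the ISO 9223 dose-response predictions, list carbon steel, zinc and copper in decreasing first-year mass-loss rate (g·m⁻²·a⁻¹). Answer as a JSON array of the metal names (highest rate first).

carbon steel: f(T) = -0.054·(T−10) [T>10 °C] = -0.4212
  sulphur-dioxide contribution → 8.984 μm/a
  chloride contribution → 28.97 μm/a
  ⇒ r_corr(carbon steel) = 37.95 μm/a
  mass loss = 37.95 μm/a × 7.85 g/cm³ = 297.9 g·m⁻²·a⁻¹
zinc: temperature factor f = -0.071·(7.8) = -0.5538
  sulphur-dioxide contribution → 0.5253 μm/a
  chloride contribution → 1.065 μm/a
  ⇒ r_corr(zinc) = 1.59 μm/a
  mass loss = 1.59 μm/a × 7.14 g/cm³ = 11.35 g·m⁻²·a⁻¹
copper: f(T) = -0.080·(T−10) [T>10 °C] = -0.6240
  sulphur-dioxide contribution → 0.5609 μm/a
  chloride contribution → 1.382 μm/a
  ⇒ r_corr(copper) = 1.943 μm/a
  mass loss = 1.943 μm/a × 8.96 g/cm³ = 17.41 g·m⁻²·a⁻¹
Ordering by g·m⁻²·a⁻¹: carbon steel (298) > copper (17.4) > zinc (11.4)

["carbon steel", "copper", "zinc"]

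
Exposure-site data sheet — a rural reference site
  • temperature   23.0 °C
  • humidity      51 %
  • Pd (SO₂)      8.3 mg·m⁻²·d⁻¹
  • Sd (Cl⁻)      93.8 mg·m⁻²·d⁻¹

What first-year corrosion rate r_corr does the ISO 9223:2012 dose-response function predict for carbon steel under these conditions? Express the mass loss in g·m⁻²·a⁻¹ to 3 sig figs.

r_corr = 238 g·m⁻²·a⁻¹

carbon steel: f(T) = -0.054·(T−10) [T>10 °C] = -0.7020
  sulphur-dioxide contribution → 7.311 μm/a
  chloride contribution → 23.01 μm/a
  total first-year rate 30.32 μm/a
Convert to mass loss: 30.32 μm/a × 7.85 g/cm³ = 238 g·m⁻²·a⁻¹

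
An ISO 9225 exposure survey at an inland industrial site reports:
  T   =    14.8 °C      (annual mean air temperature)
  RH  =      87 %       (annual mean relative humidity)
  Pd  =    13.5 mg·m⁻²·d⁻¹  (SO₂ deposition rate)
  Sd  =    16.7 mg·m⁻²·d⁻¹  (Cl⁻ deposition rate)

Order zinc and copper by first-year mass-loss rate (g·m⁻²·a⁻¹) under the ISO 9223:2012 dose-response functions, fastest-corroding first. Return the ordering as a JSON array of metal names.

zinc: f(T) = -0.071·(T−10) [T>10 °C] = -0.3408
  Pd branch = 0.0129·Pd^0.44·e^(0.046·RH+f) = 1.578 μm/a
  Cl⁻ term: 0.0175·16.7^0.57·exp(0.008·87+0.085·14.8) = 0.6146
  sum: 1.578 + 0.6146 → r_corr = 2.192 μm/a
  mass loss = 2.192 μm/a × 7.14 g/cm³ = 15.65 g·m⁻²·a⁻¹
copper: temperature factor f = -0.080·(4.8) = -0.3840
  SO₂ term: 0.0053·13.5^0.26·exp(0.059·87-0.3840) = 1.204
  Sd branch = 0.01025·Sd^0.27·e^(0.036·RH+0.049·T) = 1.038 μm/a
  r_corr = 1.204 + 1.038 = 2.242 μm/a
  mass loss = 2.242 μm/a × 8.96 g/cm³ = 20.08 g·m⁻²·a⁻¹
Ordering by g·m⁻²·a⁻¹: copper (20.1) > zinc (15.7)

["copper", "zinc"]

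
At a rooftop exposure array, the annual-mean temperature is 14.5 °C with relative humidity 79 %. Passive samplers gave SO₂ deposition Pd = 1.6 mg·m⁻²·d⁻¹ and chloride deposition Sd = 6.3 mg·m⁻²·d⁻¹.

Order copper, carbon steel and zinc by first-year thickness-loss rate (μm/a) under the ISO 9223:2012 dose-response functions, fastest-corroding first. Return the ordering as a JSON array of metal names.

["carbon steel", "copper", "zinc"]

copper: f(T) = -0.080·(T−10) [T>10 °C] = -0.3600
  SO₂ term: 0.0053·1.6^0.26·exp(0.059·79-0.3600) = 0.4418
  Sd branch = 0.01025·Sd^0.27·e^(0.036·RH+0.049·T) = 0.5892 μm/a
  r_corr = 0.4418 + 0.5892 = 1.031 μm/a
carbon steel: temperature factor f = -0.054·(4.5) = -0.2430
  Pd branch = 1.77·Pd^0.52·e^(0.02·RH+f) = 8.605 μm/a
  Cl⁻ term: 0.102·6.3^0.62·exp(0.033·79+0.04·14.5) = 7.732
  sum: 8.605 + 7.732 → r_corr = 16.34 μm/a
zinc: T>10 °C ⇒ hinge -0.071·(14.5−10) = -0.3195
  Pd branch = 0.0129·Pd^0.44·e^(0.046·RH+f) = 0.4364 μm/a
  Sd branch = 0.0175·Sd^0.57·e^(0.008·RH+0.085·T) = 0.3224 μm/a
  sum: 0.4364 + 0.3224 → r_corr = 0.7588 μm/a
Ordering by μm/a: carbon steel (16.3) > copper (1.03) > zinc (0.759)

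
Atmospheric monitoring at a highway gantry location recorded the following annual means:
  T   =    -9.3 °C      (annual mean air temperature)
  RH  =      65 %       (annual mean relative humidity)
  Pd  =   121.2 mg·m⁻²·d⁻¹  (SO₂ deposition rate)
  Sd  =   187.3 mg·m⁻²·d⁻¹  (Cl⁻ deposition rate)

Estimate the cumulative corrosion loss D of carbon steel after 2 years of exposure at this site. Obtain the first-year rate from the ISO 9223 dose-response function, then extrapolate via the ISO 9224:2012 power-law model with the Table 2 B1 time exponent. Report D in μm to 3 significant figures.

D(2) = 28.4 μm

carbon steel: temperature factor f = +0.150·(-19.3) = -2.8950
  SO₂ term: 1.77·121.2^0.52·exp(0.02·65-2.8950) = 4.352
  Sd branch = 0.102·Sd^0.62·e^(0.033·RH+0.04·T) = 15.4 μm/a
  sum: 4.352 + 15.4 → r_corr = 19.75 μm/a
ISO 9224: D(t) = r_corr · t^b with b = 0.523 (carbon steel, B1)
  D(2) = 19.75 × 2^0.523 = 19.75 × 1.437 = 28.39 μm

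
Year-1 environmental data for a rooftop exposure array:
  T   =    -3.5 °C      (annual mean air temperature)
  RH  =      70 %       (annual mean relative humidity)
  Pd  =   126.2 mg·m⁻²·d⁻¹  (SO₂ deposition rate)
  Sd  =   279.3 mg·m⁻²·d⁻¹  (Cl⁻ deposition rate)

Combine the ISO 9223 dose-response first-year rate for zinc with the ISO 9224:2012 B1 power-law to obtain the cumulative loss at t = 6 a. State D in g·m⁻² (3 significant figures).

D(6) = 67.1 g·m⁻²

zinc: temperature factor f = +0.038·(-13.5) = -0.5130
  SO₂ term: 0.0129·126.2^0.44·exp(0.046·70-0.5130) = 1.624
  Cl⁻ term: 0.0175·279.3^0.57·exp(0.008·70+0.085·-3.5) = 0.564
  r_corr = 1.624 + 0.564 = 2.188 μm/a
Long-term exponent b (ISO 9224 Table 2, B1) = 0.813
  D(6) = 2.188 × 6^0.813 = 2.188 × 4.292 = 9.392 μm
  Mass loss = 9.392 μm × 7.14 g/cm³ = 67.06 g·m⁻²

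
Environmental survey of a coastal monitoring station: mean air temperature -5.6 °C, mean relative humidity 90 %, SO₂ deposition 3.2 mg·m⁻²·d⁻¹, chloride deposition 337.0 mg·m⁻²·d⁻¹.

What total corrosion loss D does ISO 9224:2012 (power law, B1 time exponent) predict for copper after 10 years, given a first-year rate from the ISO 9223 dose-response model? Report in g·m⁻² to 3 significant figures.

copper: T≤10 °C ⇒ hinge +0.126·(-5.6−10) = -1.9656
  SO₂ term: 0.0053·3.2^0.26·exp(0.059·90-1.9656) = 0.2033
  Sd branch = 0.01025·Sd^0.27·e^(0.036·RH+0.049·T) = 0.9575 μm/a
  r_corr = 0.2033 + 0.9575 = 1.161 μm/a
Long-term exponent b (ISO 9224 Table 2, B1) = 0.667
  D(10) = 1.161 × 10^0.667 = 1.161 × 4.645 = 5.392 μm
  Mass loss = 5.392 μm × 8.96 g/cm³ = 48.31 g·m⁻²

D(10) = 48.3 g·m⁻²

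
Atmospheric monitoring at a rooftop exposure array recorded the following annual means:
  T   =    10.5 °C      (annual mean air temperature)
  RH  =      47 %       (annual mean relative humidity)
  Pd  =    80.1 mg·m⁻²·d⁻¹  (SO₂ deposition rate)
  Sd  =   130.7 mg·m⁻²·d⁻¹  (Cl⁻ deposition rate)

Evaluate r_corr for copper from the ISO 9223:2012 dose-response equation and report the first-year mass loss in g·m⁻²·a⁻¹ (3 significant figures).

r_corr = 5.39 g·m⁻²·a⁻¹

copper: temperature factor f = -0.080·(0.5) = -0.0400
  SO₂ term: 0.0053·80.1^0.26·exp(0.059·47-0.0400) = 0.2548
  Cl⁻ term: 0.01025·130.7^0.27·exp(0.036·47+0.049·10.5) = 0.347
  sum: 0.2548 + 0.347 → r_corr = 0.6018 μm/a
Convert to mass loss: 0.6018 μm/a × 8.96 g/cm³ = 5.392 g·m⁻²·a⁻¹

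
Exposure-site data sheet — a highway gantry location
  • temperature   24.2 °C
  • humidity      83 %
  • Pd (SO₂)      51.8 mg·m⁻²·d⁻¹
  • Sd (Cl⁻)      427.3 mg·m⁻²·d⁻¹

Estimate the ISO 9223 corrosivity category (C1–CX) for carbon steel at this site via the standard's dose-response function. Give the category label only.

carbon steel: T>10 °C ⇒ hinge -0.054·(24.2−10) = -0.7668
  SO₂ term: 1.77·51.8^0.52·exp(0.02·83-0.7668) = 33.68
  Cl⁻ term: 0.102·427.3^0.62·exp(0.033·83+0.04·24.2) = 177.7
  r_corr = 33.68 + 177.7 = 211.3 μm/a
ISO 9223 Table 2 (carbon steel): 200 < 211 ≤ 700 μm/a ⇒ CX

CX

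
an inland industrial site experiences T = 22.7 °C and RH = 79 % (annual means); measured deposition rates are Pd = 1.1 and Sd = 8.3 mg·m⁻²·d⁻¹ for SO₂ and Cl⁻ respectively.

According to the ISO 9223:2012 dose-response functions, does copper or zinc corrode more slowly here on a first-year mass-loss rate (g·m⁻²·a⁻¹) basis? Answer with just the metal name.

copper: temperature factor f = -0.080·(12.7) = -1.0160
  Pd branch = 0.0053·Pd^0.26·e^(0.059·RH+f) = 0.208 μm/a
  Cl⁻ term: 0.01025·8.3^0.27·exp(0.036·79+0.049·22.7) = 0.9486
  r_corr = 0.208 + 0.9486 = 1.157 μm/a
  mass loss = 1.157 μm/a × 8.96 g/cm³ = 10.36 g·m⁻²·a⁻¹
zinc: temperature factor f = -0.071·(12.7) = -0.9017
  SO₂ term: 0.0129·1.1^0.44·exp(0.046·79-0.9017) = 0.2067
  Cl⁻ term: 0.0175·8.3^0.57·exp(0.008·79+0.085·22.7) = 0.7575
  r_corr = 0.2067 + 0.7575 = 0.9642 μm/a
  mass loss = 0.9642 μm/a × 7.14 g/cm³ = 6.884 g·m⁻²·a⁻¹
Ordering by g·m⁻²·a⁻¹: copper (10.4) > zinc (6.88)

zinc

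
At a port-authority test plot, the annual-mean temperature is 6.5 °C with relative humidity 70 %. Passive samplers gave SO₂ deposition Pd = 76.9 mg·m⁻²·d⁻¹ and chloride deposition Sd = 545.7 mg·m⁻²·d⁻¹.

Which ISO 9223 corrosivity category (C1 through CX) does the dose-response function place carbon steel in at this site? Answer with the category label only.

carbon steel: T≤10 °C ⇒ hinge +0.150·(6.5−10) = -0.5250
  SO₂ term: 1.77·76.9^0.52·exp(0.02·70-0.5250) = 40.61
  Cl⁻ term: 0.102·545.7^0.62·exp(0.033·70+0.04·6.5) = 66.32
  r_corr = 40.61 + 66.32 = 106.9 μm/a
Category bounds: 80…200 μm/a bracket r_corr ⇒ C5

C5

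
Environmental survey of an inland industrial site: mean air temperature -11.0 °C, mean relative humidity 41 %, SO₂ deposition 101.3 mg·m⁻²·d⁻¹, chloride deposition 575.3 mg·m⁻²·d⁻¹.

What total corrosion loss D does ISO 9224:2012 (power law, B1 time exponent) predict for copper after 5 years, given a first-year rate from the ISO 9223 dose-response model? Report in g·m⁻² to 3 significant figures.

D(5) = 4.18 g·m⁻²

copper: f(T) = +0.126·(T−10) [T≤10 °C] = -2.6460
  SO₂ term: 0.0053·101.3^0.26·exp(0.059·41-2.6460) = 0.01403
  Cl⁻ term: 0.01025·575.3^0.27·exp(0.036·41+0.049·-11.0) = 0.1455
  sum: 0.01403 + 0.1455 → r_corr = 0.1595 μm/a
ISO 9224: D(t) = r_corr · t^b with b = 0.667 (copper, B1)
  D(5) = 0.1595 × 5^0.667 = 0.1595 × 2.926 = 0.4667 μm
  Mass loss = 0.4667 μm × 8.96 g/cm³ = 4.182 g·m⁻²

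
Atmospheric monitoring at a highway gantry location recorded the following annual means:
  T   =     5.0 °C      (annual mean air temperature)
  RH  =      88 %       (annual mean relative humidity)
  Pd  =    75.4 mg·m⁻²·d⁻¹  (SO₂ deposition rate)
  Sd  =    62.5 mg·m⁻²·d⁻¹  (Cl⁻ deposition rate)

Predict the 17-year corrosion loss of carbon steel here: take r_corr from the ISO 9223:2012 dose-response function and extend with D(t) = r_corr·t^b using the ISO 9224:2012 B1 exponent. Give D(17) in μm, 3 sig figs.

D(17) = 332 μm

carbon steel: f(T) = +0.150·(T−10) [T≤10 °C] = -0.7500
  sulphur-dioxide contribution → 46.01 μm/a
  chloride contribution → 29.52 μm/a
  total first-year rate 75.53 μm/a
Power-law: D(17) = r_corr · 17^0.523
  D(17) = 75.53 × 17^0.523 = 75.53 × 4.401 = 332.4 μm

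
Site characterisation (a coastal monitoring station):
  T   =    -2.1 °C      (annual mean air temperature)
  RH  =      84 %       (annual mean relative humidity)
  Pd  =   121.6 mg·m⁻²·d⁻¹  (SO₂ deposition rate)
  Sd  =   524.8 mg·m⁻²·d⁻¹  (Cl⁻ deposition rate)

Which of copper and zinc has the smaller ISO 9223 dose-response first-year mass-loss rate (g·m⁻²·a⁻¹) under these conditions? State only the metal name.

copper

copper: f(T) = +0.126·(T−10) [T≤10 °C] = -1.5246
  SO₂ term: 0.0053·121.6^0.26·exp(0.059·84-1.5246) = 0.5709
  Cl⁻ term: 0.01025·524.8^0.27·exp(0.036·84+0.049·-2.1) = 1.032
  sum: 0.5709 + 1.032 → r_corr = 1.603 μm/a
  mass loss = 1.603 μm/a × 8.96 g/cm³ = 14.36 g·m⁻²·a⁻¹
zinc: f(T) = +0.038·(T−10) [T≤10 °C] = -0.4598
  SO₂ term: 0.0129·121.6^0.44·exp(0.046·84-0.4598) = 3.209
  Cl⁻ term: 0.0175·524.8^0.57·exp(0.008·84+0.085·-2.1) = 1.018
  sum: 3.209 + 1.018 → r_corr = 4.227 μm/a
  mass loss = 4.227 μm/a × 7.14 g/cm³ = 30.18 g·m⁻²·a⁻¹
Ordering by g·m⁻²·a⁻¹: zinc (30.2) > copper (14.4)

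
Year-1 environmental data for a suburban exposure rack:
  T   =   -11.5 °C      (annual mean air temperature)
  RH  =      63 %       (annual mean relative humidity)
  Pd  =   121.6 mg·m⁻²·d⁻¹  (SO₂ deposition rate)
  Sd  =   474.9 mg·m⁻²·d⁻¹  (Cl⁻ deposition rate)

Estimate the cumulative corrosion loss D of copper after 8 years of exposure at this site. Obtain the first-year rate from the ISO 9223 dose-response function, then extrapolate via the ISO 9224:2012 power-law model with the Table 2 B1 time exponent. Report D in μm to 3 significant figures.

D(8) = 1.39 μm

copper: T≤10 °C ⇒ hinge +0.126·(-11.5−10) = -2.7090
  sulphur-dioxide contribution → 0.0506 μm/a
  chloride contribution → 0.2976 μm/a
  total first-year rate 0.3482 μm/a
Long-term exponent b (ISO 9224 Table 2, B1) = 0.667
  D(8) = 0.3482 × 8^0.667 = 0.3482 × 4.003 = 1.394 μm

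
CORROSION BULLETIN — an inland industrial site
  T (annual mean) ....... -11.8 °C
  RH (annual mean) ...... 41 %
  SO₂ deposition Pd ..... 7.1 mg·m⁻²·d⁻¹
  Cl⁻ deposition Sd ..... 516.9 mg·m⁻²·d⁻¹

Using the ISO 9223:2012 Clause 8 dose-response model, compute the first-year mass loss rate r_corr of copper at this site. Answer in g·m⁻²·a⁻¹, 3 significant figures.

r_corr = 1.27 g·m⁻²·a⁻¹

copper: temperature factor f = +0.126·(-21.8) = -2.7468
  Pd branch = 0.0053·Pd^0.26·e^(0.059·RH+f) = 0.006357 μm/a
  Sd branch = 0.01025·Sd^0.27·e^(0.036·RH+0.049·T) = 0.1359 μm/a
  r_corr = 0.006357 + 0.1359 = 0.1423 μm/a
Convert to mass loss: 0.1423 μm/a × 8.96 g/cm³ = 1.275 g·m⁻²·a⁻¹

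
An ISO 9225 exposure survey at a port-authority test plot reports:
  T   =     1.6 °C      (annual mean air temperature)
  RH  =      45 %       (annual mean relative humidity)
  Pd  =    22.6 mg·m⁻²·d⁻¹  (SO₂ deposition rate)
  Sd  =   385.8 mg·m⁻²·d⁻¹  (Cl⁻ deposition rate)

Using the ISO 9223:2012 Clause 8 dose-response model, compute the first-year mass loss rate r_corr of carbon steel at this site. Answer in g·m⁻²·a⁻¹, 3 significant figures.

r_corr = 200 g·m⁻²·a⁻¹

carbon steel: f(T) = +0.150·(T−10) [T≤10 °C] = -1.2600
  SO₂ term: 1.77·22.6^0.52·exp(0.02·45-1.2600) = 6.248
  Cl⁻ term: 0.102·385.8^0.62·exp(0.033·45+0.04·1.6) = 19.27
  r_corr = 6.248 + 19.27 = 25.52 μm/a
Convert to mass loss: 25.52 μm/a × 7.85 g/cm³ = 200.3 g·m⁻²·a⁻¹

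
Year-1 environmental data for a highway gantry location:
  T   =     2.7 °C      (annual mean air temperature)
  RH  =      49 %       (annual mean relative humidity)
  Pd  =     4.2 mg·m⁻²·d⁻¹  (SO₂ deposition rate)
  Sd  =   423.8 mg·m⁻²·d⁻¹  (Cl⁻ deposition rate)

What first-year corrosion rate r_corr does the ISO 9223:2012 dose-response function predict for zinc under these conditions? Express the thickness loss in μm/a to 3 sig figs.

r_corr = 1.20 μm/a

zinc: f(T) = +0.038·(T−10) [T≤10 °C] = -0.2774
  SO₂ term: 0.0129·4.2^0.44·exp(0.046·49-0.2774) = 0.1751
  Sd branch = 0.0175·Sd^0.57·e^(0.008·RH+0.085·T) = 1.024 μm/a
  r_corr = 0.1751 + 1.024 = 1.199 μm/a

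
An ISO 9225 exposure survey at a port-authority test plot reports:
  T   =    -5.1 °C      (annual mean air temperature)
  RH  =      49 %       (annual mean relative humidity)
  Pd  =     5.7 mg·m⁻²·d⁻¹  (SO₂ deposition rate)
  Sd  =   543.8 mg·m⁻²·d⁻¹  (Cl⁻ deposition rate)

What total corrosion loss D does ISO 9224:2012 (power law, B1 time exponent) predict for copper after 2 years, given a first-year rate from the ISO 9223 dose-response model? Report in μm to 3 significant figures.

copper: T≤10 °C ⇒ hinge +0.126·(-5.1−10) = -1.9026
  SO₂ term: 0.0053·5.7^0.26·exp(0.059·49-1.9026) = 0.02239
  Cl⁻ term: 0.01025·543.8^0.27·exp(0.036·49+0.049·-5.1) = 0.2552
  sum: 0.02239 + 0.2552 → r_corr = 0.2776 μm/a
ISO 9224: D(t) = r_corr · t^b with b = 0.667 (copper, B1)
  D(2) = 0.2776 × 2^0.667 = 0.2776 × 1.588 = 0.4407 μm

D(2) = 0.441 μm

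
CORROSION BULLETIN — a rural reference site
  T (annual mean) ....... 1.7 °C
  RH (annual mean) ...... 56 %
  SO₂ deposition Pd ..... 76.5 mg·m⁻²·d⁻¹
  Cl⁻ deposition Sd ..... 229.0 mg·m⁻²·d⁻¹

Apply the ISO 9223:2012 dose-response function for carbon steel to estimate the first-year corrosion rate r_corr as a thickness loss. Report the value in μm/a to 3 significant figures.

carbon steel: temperature factor f = +0.150·(-8.3) = -1.2450
  SO₂ term: 1.77·76.5^0.52·exp(0.02·56-1.2450) = 14.9
  Sd branch = 0.102·Sd^0.62·e^(0.033·RH+0.04·T) = 20.13 μm/a
  r_corr = 14.9 + 20.13 = 35.03 μm/a

r_corr = 35.0 μm/a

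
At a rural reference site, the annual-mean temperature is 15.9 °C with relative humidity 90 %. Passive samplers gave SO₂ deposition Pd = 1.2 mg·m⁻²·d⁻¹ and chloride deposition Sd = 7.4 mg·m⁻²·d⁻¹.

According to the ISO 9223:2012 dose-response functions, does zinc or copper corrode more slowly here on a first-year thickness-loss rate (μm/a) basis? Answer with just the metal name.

zinc: T>10 °C ⇒ hinge -0.071·(15.9−10) = -0.4189
  sulphur-dioxide contribution → 0.5774 μm/a
  chloride contribution → 0.4347 μm/a
  total first-year rate 1.012 μm/a
copper: f(T) = -0.080·(T−10) [T>10 °C] = -0.4720
  sulphur-dioxide contribution → 0.7014 μm/a
  chloride contribution → 0.9792 μm/a
  total first-year rate 1.681 μm/a
Ordering by μm/a: copper (1.68) > zinc (1.01)

zinc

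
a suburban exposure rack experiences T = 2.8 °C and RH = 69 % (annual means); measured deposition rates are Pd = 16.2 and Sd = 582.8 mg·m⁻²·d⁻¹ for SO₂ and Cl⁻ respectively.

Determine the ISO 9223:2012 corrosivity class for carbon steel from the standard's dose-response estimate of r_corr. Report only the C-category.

carbon steel: temperature factor f = +0.150·(-7.2) = -1.0800
  sulphur-dioxide contribution → 10.17 μm/a
  chloride contribution → 57.64 μm/a
  total first-year rate 67.81 μm/a
ISO 9223 Table 2 (carbon steel): 50 < 67.8 ≤ 80 μm/a ⇒ C4

C4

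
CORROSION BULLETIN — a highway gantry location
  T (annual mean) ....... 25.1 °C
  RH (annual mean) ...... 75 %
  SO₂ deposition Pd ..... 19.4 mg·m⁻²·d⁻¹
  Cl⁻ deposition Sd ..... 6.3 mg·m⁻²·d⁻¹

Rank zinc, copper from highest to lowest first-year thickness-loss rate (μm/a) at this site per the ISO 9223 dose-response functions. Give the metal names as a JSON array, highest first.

zinc: temperature factor f = -0.071·(15.1) = -1.0721
  sulphur-dioxide contribution → 0.5128 μm/a
  chloride contribution → 0.7688 μm/a
  total first-year rate 1.282 μm/a
copper: f(T) = -0.080·(T−10) [T>10 °C] = -1.2080
  sulphur-dioxide contribution → 0.2859 μm/a
  chloride contribution → 0.8576 μm/a
  total first-year rate 1.144 μm/a
Ordering by μm/a: zinc (1.28) > copper (1.14)

["zinc", "copper"]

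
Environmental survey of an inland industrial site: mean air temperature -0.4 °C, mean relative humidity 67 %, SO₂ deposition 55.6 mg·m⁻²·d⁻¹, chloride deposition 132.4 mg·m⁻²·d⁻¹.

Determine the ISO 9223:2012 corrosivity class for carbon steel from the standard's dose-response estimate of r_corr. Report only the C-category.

carbon steel: T≤10 °C ⇒ hinge +0.150·(-0.4−10) = -1.5600
  Pd branch = 1.77·Pd^0.52·e^(0.02·RH+f) = 11.48 μm/a
  Sd branch = 0.102·Sd^0.62·e^(0.033·RH+0.04·T) = 18.94 μm/a
  sum: 11.48 + 18.94 → r_corr = 30.42 μm/a
Category bounds: 25…50 μm/a bracket r_corr ⇒ C3

C3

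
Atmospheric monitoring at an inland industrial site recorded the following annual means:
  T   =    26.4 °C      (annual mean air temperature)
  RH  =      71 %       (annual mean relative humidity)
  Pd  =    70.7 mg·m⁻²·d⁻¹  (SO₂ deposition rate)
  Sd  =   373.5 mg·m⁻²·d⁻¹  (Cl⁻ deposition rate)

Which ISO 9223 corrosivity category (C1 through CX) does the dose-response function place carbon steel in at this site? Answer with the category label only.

C5

carbon steel: temperature factor f = -0.054·(16.4) = -0.8856
  Pd branch = 1.77·Pd^0.52·e^(0.02·RH+f) = 27.65 μm/a
  Cl⁻ term: 0.102·373.5^0.62·exp(0.033·71+0.04·26.4) = 120.1
  r_corr = 27.65 + 120.1 = 147.8 μm/a
148 μm/a falls in (80, 200] for carbon steel → category C5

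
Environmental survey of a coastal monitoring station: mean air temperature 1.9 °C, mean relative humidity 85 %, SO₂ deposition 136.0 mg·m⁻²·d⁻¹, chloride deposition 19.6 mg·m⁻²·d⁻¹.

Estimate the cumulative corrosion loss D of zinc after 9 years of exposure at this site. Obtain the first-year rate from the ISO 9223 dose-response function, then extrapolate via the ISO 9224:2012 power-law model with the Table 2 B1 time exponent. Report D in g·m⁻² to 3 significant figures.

zinc: T≤10 °C ⇒ hinge +0.038·(1.9−10) = -0.3078
  sulphur-dioxide contribution → 4.109 μm/a
  chloride contribution → 0.2214 μm/a
  total first-year rate 4.331 μm/a
ISO 9224: D(t) = r_corr · t^b with b = 0.813 (zinc, B1)
  D(9) = 4.331 × 9^0.813 = 4.331 × 5.968 = 25.84 μm
  Mass loss = 25.84 μm × 7.14 g/cm³ = 184.5 g·m⁻²

D(9) = 185 g·m⁻²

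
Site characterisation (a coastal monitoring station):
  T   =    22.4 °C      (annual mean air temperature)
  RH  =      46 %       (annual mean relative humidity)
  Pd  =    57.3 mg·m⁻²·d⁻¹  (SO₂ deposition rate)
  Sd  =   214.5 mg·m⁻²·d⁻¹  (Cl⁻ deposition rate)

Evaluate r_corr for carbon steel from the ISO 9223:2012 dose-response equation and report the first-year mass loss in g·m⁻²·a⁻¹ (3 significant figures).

carbon steel: temperature factor f = -0.054·(12.4) = -0.6696
  sulphur-dioxide contribution → 18.66 μm/a
  chloride contribution → 31.8 μm/a
  ⇒ r_corr(carbon steel) = 50.47 μm/a
Convert to mass loss: 50.47 μm/a × 7.85 g/cm³ = 396.2 g·m⁻²·a⁻¹

r_corr = 396 g·m⁻²·a⁻¹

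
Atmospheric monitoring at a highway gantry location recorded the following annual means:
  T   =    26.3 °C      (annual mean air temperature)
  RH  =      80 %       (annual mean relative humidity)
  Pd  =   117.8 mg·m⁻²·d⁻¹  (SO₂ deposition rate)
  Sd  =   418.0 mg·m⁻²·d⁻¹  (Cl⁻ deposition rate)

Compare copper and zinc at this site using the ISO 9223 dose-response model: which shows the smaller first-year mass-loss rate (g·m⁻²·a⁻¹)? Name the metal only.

copper

copper: temperature factor f = -0.080·(16.3) = -1.3040
  sulphur-dioxide contribution → 0.5576 μm/a
  chloride contribution → 3.38 μm/a
  total first-year rate 3.937 μm/a
  mass loss = 3.937 μm/a × 8.96 g/cm³ = 35.28 g·m⁻²·a⁻¹
zinc: f(T) = -0.071·(T−10) [T>10 °C] = -1.1573
  sulphur-dioxide contribution → 1.311 μm/a
  chloride contribution → 9.681 μm/a
  total first-year rate 10.99 μm/a
  mass loss = 10.99 μm/a × 7.14 g/cm³ = 78.48 g·m⁻²·a⁻¹
Ordering by g·m⁻²·a⁻¹: zinc (78.5) > copper (35.3)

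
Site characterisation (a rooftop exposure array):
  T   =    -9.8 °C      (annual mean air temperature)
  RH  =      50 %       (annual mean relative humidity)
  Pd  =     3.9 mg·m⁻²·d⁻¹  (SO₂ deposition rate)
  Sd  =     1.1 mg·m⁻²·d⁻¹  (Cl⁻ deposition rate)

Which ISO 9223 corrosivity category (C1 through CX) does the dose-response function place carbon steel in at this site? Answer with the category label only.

C1

carbon steel: temperature factor f = +0.150·(-19.8) = -2.9700
  SO₂ term: 1.77·3.9^0.52·exp(0.02·50-2.9700) = 0.5009
  Sd branch = 0.102·Sd^0.62·e^(0.033·RH+0.04·T) = 0.3807 μm/a
  r_corr = 0.5009 + 0.3807 = 0.8816 μm/a
0.882 μm/a falls in (0, 1.3] for carbon steel → category C1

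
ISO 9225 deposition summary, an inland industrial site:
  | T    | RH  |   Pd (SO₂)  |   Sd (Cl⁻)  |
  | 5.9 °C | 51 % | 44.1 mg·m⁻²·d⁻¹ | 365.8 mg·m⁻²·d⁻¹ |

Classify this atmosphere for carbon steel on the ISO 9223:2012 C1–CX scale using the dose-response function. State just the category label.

carbon steel: T≤10 °C ⇒ hinge +0.150·(5.9−10) = -0.6150
  Pd branch = 1.77·Pd^0.52·e^(0.02·RH+f) = 19.01 μm/a
  Cl⁻ term: 0.102·365.8^0.62·exp(0.033·51+0.04·5.9) = 26.99
  r_corr = 19.01 + 26.99 = 46 μm/a
46 μm/a falls in (25, 50] for carbon steel → category C3

C3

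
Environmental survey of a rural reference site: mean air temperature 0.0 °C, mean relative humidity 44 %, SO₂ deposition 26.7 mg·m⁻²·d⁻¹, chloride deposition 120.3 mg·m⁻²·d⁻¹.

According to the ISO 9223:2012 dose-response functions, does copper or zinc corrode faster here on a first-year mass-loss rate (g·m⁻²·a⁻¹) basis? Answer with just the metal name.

zinc

copper: f(T) = +0.126·(T−10) [T≤10 °C] = -1.2600
  SO₂ term: 0.0053·26.7^0.26·exp(0.059·44-1.2600) = 0.04736
  Sd branch = 0.01025·Sd^0.27·e^(0.036·RH+0.049·T) = 0.1821 μm/a
  r_corr = 0.04736 + 0.1821 = 0.2295 μm/a
  mass loss = 0.2295 μm/a × 8.96 g/cm³ = 2.056 g·m⁻²·a⁻¹
zinc: temperature factor f = +0.038·(-10.0) = -0.3800
  SO₂ term: 0.0129·26.7^0.44·exp(0.046·44-0.3800) = 0.2833
  Cl⁻ term: 0.0175·120.3^0.57·exp(0.008·44+0.085·0.0) = 0.3816
  r_corr = 0.2833 + 0.3816 = 0.6649 μm/a
  mass loss = 0.6649 μm/a × 7.14 g/cm³ = 4.748 g·m⁻²·a⁻¹
Ordering by g·m⁻²·a⁻¹: zinc (4.75) > copper (2.06)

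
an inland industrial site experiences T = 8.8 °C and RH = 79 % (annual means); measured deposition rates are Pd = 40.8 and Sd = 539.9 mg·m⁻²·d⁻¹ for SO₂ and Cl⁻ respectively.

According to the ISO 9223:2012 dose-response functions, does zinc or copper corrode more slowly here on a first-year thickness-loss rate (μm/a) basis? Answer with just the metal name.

zinc: temperature factor f = +0.038·(-1.2) = -0.0456
  sulphur-dioxide contribution → 2.386 μm/a
  chloride contribution → 2.511 μm/a
  total first-year rate 4.897 μm/a
copper: T≤10 °C ⇒ hinge +0.126·(8.8−10) = -0.1512
  sulphur-dioxide contribution → 1.264 μm/a
  chloride contribution → 1.482 μm/a
  total first-year rate 2.746 μm/a
Ordering by μm/a: zinc (4.9) > copper (2.75)

copper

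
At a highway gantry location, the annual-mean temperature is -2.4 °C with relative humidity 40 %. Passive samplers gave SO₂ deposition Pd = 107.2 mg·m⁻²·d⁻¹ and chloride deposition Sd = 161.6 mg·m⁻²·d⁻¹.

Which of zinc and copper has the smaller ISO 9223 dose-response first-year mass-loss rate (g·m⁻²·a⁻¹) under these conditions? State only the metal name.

copper

zinc: temperature factor f = +0.038·(-12.4) = -0.4712
  SO₂ term: 0.0129·107.2^0.44·exp(0.046·40-0.4712) = 0.3966
  Sd branch = 0.0175·Sd^0.57·e^(0.008·RH+0.085·T) = 0.3566 μm/a
  r_corr = 0.3966 + 0.3566 = 0.7532 μm/a
  mass loss = 0.7532 μm/a × 7.14 g/cm³ = 5.378 g·m⁻²·a⁻¹
copper: f(T) = +0.126·(T−10) [T≤10 °C] = -1.5624
  Pd branch = 0.0053·Pd^0.26·e^(0.059·RH+f) = 0.03968 μm/a
  Sd branch = 0.01025·Sd^0.27·e^(0.036·RH+0.049·T) = 0.1518 μm/a
  sum: 0.03968 + 0.1518 → r_corr = 0.1915 μm/a
  mass loss = 0.1915 μm/a × 8.96 g/cm³ = 1.716 g·m⁻²·a⁻¹
Ordering by g·m⁻²·a⁻¹: zinc (5.38) > copper (1.72)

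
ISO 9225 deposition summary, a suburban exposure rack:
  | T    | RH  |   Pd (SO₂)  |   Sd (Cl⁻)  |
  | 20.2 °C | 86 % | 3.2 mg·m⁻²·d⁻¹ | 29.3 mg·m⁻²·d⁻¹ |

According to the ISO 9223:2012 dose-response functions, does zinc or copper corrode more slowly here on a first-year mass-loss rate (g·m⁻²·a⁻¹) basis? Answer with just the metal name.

zinc

zinc: temperature factor f = -0.071·(10.2) = -0.7242
  SO₂ term: 0.0129·3.2^0.44·exp(0.046·86-0.7242) = 0.545
  Cl⁻ term: 0.0175·29.3^0.57·exp(0.008·86+0.085·20.2) = 1.329
  sum: 0.545 + 1.329 → r_corr = 1.874 μm/a
  mass loss = 1.874 μm/a × 7.14 g/cm³ = 13.38 g·m⁻²·a⁻¹
copper: T>10 °C ⇒ hinge -0.080·(20.2−10) = -0.8160
  SO₂ term: 0.0053·3.2^0.26·exp(0.059·86-0.8160) = 0.5068
  Cl⁻ term: 0.01025·29.3^0.27·exp(0.036·86+0.049·20.2) = 1.518
  sum: 0.5068 + 1.518 → r_corr = 2.025 μm/a
  mass loss = 2.025 μm/a × 8.96 g/cm³ = 18.14 g·m⁻²·a⁻¹
Ordering by g·m⁻²·a⁻¹: copper (18.1) > zinc (13.4)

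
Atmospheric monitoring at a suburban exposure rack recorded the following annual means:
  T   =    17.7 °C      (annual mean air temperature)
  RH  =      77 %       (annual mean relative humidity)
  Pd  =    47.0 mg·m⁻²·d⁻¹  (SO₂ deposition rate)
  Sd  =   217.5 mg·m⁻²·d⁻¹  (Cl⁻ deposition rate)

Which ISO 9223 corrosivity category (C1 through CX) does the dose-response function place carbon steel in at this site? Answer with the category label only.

carbon steel: f(T) = -0.054·(T−10) [T>10 °C] = -0.4158
  SO₂ term: 1.77·47.0^0.52·exp(0.02·77-0.4158) = 40.34
  Cl⁻ term: 0.102·217.5^0.62·exp(0.033·77+0.04·17.7) = 73.93
  sum: 40.34 + 73.93 → r_corr = 114.3 μm/a
ISO 9223 Table 2 (carbon steel): 80 < 114 ≤ 200 μm/a ⇒ C5

C5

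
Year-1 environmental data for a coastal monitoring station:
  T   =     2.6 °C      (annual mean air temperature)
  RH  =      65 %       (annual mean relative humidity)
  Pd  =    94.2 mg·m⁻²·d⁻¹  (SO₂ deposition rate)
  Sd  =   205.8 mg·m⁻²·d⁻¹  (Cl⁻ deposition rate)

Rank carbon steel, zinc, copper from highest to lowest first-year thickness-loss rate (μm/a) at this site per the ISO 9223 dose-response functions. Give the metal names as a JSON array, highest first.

carbon steel: temperature factor f = +0.150·(-7.4) = -1.1100
  SO₂ term: 1.77·94.2^0.52·exp(0.02·65-1.1100) = 22.75
  Cl⁻ term: 0.102·205.8^0.62·exp(0.033·65+0.04·2.6) = 26.28
  sum: 22.75 + 26.28 → r_corr = 49.03 μm/a
zinc: T≤10 °C ⇒ hinge +0.038·(2.6−10) = -0.2812
  Pd branch = 0.0129·Pd^0.44·e^(0.046·RH+f) = 1.431 μm/a
  Cl⁻ term: 0.0175·205.8^0.57·exp(0.008·65+0.085·2.6) = 0.7647
  r_corr = 1.431 + 0.7647 = 2.196 μm/a
copper: f(T) = +0.126·(T−10) [T≤10 °C] = -0.9324
  Pd branch = 0.0053·Pd^0.26·e^(0.059·RH+f) = 0.3149 μm/a
  Sd branch = 0.01025·Sd^0.27·e^(0.036·RH+0.049·T) = 0.5093 μm/a
  sum: 0.3149 + 0.5093 → r_corr = 0.8241 μm/a
Ordering by μm/a: carbon steel (49) > zinc (2.2) > copper (0.824)

["carbon steel", "zinc", "copper"]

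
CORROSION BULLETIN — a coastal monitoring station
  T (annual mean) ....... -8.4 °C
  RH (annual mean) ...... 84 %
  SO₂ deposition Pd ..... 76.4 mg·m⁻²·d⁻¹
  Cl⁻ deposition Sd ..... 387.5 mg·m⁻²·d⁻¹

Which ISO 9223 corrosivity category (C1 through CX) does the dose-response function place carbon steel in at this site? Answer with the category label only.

C4

carbon steel: f(T) = +0.150·(T−10) [T≤10 °C] = -2.7600
  Pd branch = 1.77·Pd^0.52·e^(0.02·RH+f) = 5.73 μm/a
  Sd branch = 0.102·Sd^0.62·e^(0.033·RH+0.04·T) = 46.91 μm/a
  sum: 5.73 + 46.91 → r_corr = 52.64 μm/a
Category bounds: 50…80 μm/a bracket r_corr ⇒ C4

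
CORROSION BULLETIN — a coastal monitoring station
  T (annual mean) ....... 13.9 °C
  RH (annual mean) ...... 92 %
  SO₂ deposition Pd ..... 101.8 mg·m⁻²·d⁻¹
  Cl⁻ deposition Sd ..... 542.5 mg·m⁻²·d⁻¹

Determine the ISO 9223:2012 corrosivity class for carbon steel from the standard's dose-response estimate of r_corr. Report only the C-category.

CX

carbon steel: T>10 °C ⇒ hinge -0.054·(13.9−10) = -0.2106
  Pd branch = 1.77·Pd^0.52·e^(0.02·RH+f) = 99.92 μm/a
  Sd branch = 0.102·Sd^0.62·e^(0.033·RH+0.04·T) = 183.6 μm/a
  r_corr = 99.92 + 183.6 = 283.5 μm/a
284 μm/a falls in (200, 700] for carbon steel → category CX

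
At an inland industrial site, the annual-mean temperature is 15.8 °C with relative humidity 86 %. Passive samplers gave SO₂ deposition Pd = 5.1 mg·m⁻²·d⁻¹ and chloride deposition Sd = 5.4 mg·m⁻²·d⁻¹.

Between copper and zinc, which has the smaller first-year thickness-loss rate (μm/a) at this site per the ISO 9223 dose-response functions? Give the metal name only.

zinc

copper: f(T) = -0.080·(T−10) [T>10 °C] = -0.4640
  SO₂ term: 0.0053·5.1^0.26·exp(0.059·86-0.4640) = 0.8135
  Cl⁻ term: 0.01025·5.4^0.27·exp(0.036·86+0.049·15.8) = 0.775
  r_corr = 0.8135 + 0.775 = 1.588 μm/a
zinc: f(T) = -0.071·(T−10) [T>10 °C] = -0.4118
  Pd branch = 0.0129·Pd^0.44·e^(0.046·RH+f) = 0.9144 μm/a
  Cl⁻ term: 0.0175·5.4^0.57·exp(0.008·86+0.085·15.8) = 0.3488
  r_corr = 0.9144 + 0.3488 = 1.263 μm/a
Ordering by μm/a: copper (1.59) > zinc (1.26)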